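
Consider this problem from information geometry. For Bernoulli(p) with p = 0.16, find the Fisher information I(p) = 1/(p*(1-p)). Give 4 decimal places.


For Bernoulli(p), Fisher information is I(p) = 1/(p*(1-p)).
p = 0.16, 1-p = 0.84.
p*(1-p) = 0.1344.
I(p) = 1/0.1344 = 7.4405

7.4405


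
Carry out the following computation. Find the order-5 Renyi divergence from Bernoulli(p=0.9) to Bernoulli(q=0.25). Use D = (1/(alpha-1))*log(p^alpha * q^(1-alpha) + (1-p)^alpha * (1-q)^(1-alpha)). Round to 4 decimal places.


Renyi divergence of order alpha between Bernoulli distributions:
D = (1/(alpha-1))*log(p^alpha * q^(1-alpha) + (1-p)^alpha * (1-q)^(1-alpha)).
alpha = 5, p = 0.9, q = 0.25.
p^alpha * q^(1-alpha) = 0.9^5 * 0.25^-4 = 151.16544.
(1-p)^alpha * (1-q)^(1-alpha) = 0.1^5 * 0.75^-4 = 3.2e-05.
sum = 151.16544 + 3.2e-05 = 151.165472.
D = (1/4)*log(151.165472) = 1.2546

1.2546


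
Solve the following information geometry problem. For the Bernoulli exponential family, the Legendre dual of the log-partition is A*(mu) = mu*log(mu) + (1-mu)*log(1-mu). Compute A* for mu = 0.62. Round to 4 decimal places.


Legendre transform for Bernoulli:
A*(mu) = mu*log(mu) + (1-mu)*log(1-mu).
mu = 0.62, 1-mu = 0.38.
mu*log(mu) = 0.62*log(0.62) = -0.296382.
(1-mu)*log(1-mu) = 0.38*log(0.38) = -0.367682.
A* = -0.296382 + -0.367682 = -0.6641

-0.6641


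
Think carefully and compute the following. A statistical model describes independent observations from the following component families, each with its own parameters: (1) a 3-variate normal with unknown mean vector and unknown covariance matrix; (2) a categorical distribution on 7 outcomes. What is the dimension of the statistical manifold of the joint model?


The dimension of a statistical manifold equals the number of free
(independent) real parameters of the model. For a product of independent
blocks the parameter counts add.
- 3-variate normal: 3 (mean) + 3*4/2 = 6 (symmetric covariance) = 9.
- categorical on 7 outcomes (probabilities sum to 1): 7-1 = 6.
Total = 9 + 6 = 15.
Dimension = 15

15


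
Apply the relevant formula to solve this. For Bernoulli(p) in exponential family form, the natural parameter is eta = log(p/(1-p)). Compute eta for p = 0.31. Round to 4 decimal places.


Natural parameter for Bernoulli: eta = log(p/(1-p)).
p = 0.31, 1-p = 0.69.
p/(1-p) = 0.449275.
eta = log(0.449275) = -0.8001

-0.8001


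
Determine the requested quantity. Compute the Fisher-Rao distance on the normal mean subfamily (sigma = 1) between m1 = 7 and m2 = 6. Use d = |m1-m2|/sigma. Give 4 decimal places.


On the fixed-variance normal subfamily, geodesic distance = |m1-m2|/sigma.
|7 - 6| = 1.
sigma = 1.
d = 1/1 = 1.0000

1.0000


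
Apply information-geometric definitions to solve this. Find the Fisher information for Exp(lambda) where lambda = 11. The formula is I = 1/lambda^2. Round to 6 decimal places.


Fisher information for exponential: I(lambda) = 1/lambda^2.
lambda = 11, lambda^2 = 121.
I = 1/121 = 0.008264

0.008264


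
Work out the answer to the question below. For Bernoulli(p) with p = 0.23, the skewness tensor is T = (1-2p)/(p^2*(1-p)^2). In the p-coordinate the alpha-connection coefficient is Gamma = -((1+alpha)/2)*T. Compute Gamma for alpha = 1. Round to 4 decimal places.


Skewness (Amari-Chentsov) tensor: T = (1-2p)/(p^2*(1-p)^2).
p = 0.23, 1-2p = 0.54, p^2 = 0.0529, (1-p)^2 = 0.5929.
T = 0.54/(0.0529 * 0.5929) = 17.216967.
In the p-coordinate, Gamma^(alpha) = Gamma^(0) - (alpha/2)*T with Gamma^(0) = (1/2)*g'(p) = -T/2,
so Gamma^(alpha) = -((1+alpha)/2)*T.
alpha = 1, -(1+alpha)/2 = -1.0.
Gamma = -1.0 * 17.216967 = -17.2170

-17.2170


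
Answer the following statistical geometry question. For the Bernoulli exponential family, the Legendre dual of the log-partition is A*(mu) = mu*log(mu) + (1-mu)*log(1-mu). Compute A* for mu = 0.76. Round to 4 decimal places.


Legendre transform for Bernoulli:
A*(mu) = mu*log(mu) + (1-mu)*log(1-mu).
mu = 0.76, 1-mu = 0.24.
mu*log(mu) = 0.76*log(0.76) = -0.208572.
(1-mu)*log(1-mu) = 0.24*log(0.24) = -0.342508.
A* = -0.208572 + -0.342508 = -0.5511

-0.5511


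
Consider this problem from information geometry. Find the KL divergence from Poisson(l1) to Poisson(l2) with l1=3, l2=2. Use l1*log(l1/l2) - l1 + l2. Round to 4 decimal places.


KL divergence for Poisson:
KL = l1*log(l1/l2) - l1 + l2.
l1 = 3, l2 = 2.
log(3/2) = 0.405465.
l1*log(l1/l2) = 3 * 0.405465 = 1.216395.
KL = 1.216395 - 3 + 2 = 0.2164

0.2164


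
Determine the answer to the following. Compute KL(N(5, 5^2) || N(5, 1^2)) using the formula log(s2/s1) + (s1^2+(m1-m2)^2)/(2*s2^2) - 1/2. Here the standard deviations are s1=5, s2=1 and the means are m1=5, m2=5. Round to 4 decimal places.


KL divergence between normal distributions:
KL = log(s2/s1) + (s1^2 + (m1-m2)^2)/(2*s2^2) - 1/2.
log(1/5) = -1.609438.
(5^2 + (5-5)^2)/(2*1^2) = (25 + 0)/2 = 12.5.
KL = -1.609438 + 12.5 - 0.5 = 10.3906

10.3906


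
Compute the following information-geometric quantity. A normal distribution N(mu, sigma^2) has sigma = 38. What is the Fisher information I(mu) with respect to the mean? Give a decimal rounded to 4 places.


The Fisher information for the mean of a normal distribution is I(mu) = 1/sigma^2.
sigma = 38, so sigma^2 = 1444.
I(mu) = 1/1444 = 0.0007

0.0007


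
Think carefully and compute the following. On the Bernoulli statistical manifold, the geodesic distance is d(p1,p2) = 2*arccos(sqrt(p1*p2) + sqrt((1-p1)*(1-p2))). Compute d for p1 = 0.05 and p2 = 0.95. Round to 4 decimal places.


Geodesic distance on Bernoulli manifold:
d(p1,p2) = 2*arccos(sqrt(p1*p2) + sqrt((1-p1)*(1-p2))).
sqrt(p1*p2) = sqrt(0.05*0.95) = 0.217945.
sqrt((1-p1)*(1-p2)) = sqrt(0.95*0.05) = 0.217945.
arg = 0.217945 + 0.217945 = 0.43589.
d = 2*arccos(0.43589) = 2.2395

2.2395


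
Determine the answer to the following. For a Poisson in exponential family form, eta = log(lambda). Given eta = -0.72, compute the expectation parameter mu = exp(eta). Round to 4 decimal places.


Expectation parameter for Poisson exponential family:
mu = exp(eta).
eta = -0.72.
mu = exp(-0.72) = 0.4868

0.4868


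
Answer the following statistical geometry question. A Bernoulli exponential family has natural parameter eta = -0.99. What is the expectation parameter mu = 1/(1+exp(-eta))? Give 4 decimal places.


Dual coordinate (expectation parameter) for Bernoulli:
mu = 1/(1+exp(-eta)).
eta = -0.99.
exp(-eta) = exp(0.99) = 2.691234.
mu = 1/(1+2.691234) = 0.2709

0.2709


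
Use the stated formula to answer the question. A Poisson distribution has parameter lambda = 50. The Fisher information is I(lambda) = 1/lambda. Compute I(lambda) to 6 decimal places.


Fisher information for Poisson: I(lambda) = 1/lambda.
lambda = 50.
I(lambda) = 1/50 = 0.020000

0.020000


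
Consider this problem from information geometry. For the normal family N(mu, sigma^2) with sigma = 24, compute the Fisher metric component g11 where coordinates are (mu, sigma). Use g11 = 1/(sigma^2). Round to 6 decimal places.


For the 2-parameter normal family, the Fisher metric has:
  g11 = 1/sigma^2, g22 = 2/sigma^2.
sigma = 24, sigma^2 = 576.
g11 = 0.001736

0.001736


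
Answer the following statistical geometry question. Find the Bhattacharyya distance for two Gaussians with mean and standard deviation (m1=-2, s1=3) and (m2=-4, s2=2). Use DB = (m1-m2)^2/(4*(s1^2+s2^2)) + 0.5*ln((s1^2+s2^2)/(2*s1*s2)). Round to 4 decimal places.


Bhattacharyya distance between two Gaussians:
DB = (m1-m2)^2/(4*(s1^2+s2^2)) + (1/2)*ln((s1^2+s2^2)/(2*s1*s2)).
(m1-m2)^2 = (2)^2 = 4.
s1^2+s2^2 = 9 + 4 = 13.
term1 = 4/52 = 0.076923.
term2 = 0.5*ln(13/12.0) = 0.040021.
DB = 0.076923 + 0.040021 = 0.1169

0.1169


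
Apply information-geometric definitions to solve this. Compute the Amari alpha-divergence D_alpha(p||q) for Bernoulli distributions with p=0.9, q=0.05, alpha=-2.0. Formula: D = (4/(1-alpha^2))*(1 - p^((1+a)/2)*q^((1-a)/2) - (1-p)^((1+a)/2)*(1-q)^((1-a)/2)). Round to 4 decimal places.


Amari alpha-divergence:
D = (4/(1-alpha^2))*(1 - p^((1+a)/2)*q^((1-a)/2) - (1-p)^((1+a)/2)*(1-q)^((1-a)/2)).
alpha = -2.0, p = 0.9, q = 0.05.
e1 = (1+alpha)/2 = -0.5, e2 = (1-alpha)/2 = 1.5.
t1 = p^e1 * q^e2 = 0.9^-0.5 * 0.05^1.5 = 0.011785.
t2 = (1-p)^e1 * (1-q)^e2 = 0.1^-0.5 * 0.95^1.5 = 2.928097.
4/(1-alpha^2) = -1.333333.
D = -1.333333*(1 - 0.011785 - 2.928097) = 2.5865

2.5865


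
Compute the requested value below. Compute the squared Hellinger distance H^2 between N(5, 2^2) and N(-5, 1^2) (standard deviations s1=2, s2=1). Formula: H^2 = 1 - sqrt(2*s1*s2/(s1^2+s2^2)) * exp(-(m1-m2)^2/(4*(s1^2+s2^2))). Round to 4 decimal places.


Squared Hellinger distance for Gaussians:
H^2 = 1 - sqrt(2*s1*s2/(s1^2+s2^2)) * exp(-(m1-m2)^2/(4*(s1^2+s2^2))).
s1^2 = 4, s2^2 = 1, s1^2+s2^2 = 5.
sqrt(2*2*1/(5)) = 0.894427.
(m1-m2)^2 = (10)^2 = 100.
exp(-100/(4*5)) = exp(-5.0) = 0.006738.
H^2 = 1 - 0.894427*0.006738 = 0.9940

0.9940


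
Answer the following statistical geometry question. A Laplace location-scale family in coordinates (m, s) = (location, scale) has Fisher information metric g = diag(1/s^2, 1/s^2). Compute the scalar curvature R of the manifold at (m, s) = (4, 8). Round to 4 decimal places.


The metric has the form g = (A dm^2 + B ds^2)/s^2 with A = 1, B = 1.
Substitute u = sqrt(A/B)*m: g = B*(du^2 + ds^2)/s^2, i.e. B times the
Poincare upper half-plane metric, which has constant Gaussian curvature -1.
Scaling a 2D metric by a constant c divides the Gaussian curvature by c,
so K = -1/B = -1/(1) = -1.0000 everywhere (the point (m, s) = (4, 8) is irrelevant:
the curvature is constant).
Scalar curvature in dimension 2: R = 2K = -2/(1) = -2.0000.

-2.0000


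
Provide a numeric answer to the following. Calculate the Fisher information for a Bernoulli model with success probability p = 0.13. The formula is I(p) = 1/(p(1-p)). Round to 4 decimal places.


For Bernoulli(p), Fisher information is I(p) = 1/(p*(1-p)).
p = 0.13, 1-p = 0.87.
p*(1-p) = 0.1131.
I(p) = 1/0.1131 = 8.8417

8.8417


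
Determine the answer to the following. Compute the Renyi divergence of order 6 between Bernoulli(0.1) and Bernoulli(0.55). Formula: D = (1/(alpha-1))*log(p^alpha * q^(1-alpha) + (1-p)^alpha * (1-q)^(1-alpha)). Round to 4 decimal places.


Renyi divergence of order alpha between Bernoulli distributions:
D = (1/(alpha-1))*log(p^alpha * q^(1-alpha) + (1-p)^alpha * (1-q)^(1-alpha)).
alpha = 6, p = 0.1, q = 0.55.
p^alpha * q^(1-alpha) = 0.1^6 * 0.55^-5 = 2e-05.
(1-p)^alpha * (1-q)^(1-alpha) = 0.9^6 * 0.45^-5 = 28.8.
sum = 2e-05 + 28.8 = 28.80002.
D = (1/5)*log(28.80002) = 0.6721

0.6721


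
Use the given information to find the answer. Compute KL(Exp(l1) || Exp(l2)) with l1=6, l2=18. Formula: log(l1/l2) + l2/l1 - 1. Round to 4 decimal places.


KL divergence for exponential family:
KL = log(l1/l2) + l2/l1 - 1.
log(6/18) = -1.098612.
18/6 = 3.0.
KL = -1.098612 + 3.0 - 1 = 0.9014

0.9014


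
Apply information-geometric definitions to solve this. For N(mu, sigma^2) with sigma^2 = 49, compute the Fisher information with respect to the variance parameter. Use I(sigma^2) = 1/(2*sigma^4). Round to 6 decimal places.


Fisher information for variance: I(sigma^2) = 1/(2*sigma^4).
sigma^2 = 49, so sigma^4 = 2401.
I = 1/(2*2401) = 1/4802 = 0.000208

0.000208


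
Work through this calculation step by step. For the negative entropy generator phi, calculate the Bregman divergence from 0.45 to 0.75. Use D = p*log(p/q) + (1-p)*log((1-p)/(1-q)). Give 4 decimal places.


Bregman divergence with negative entropy generator:
D = p*log(p/q) + (1-p)*log((1-p)/(1-q)).
p = 0.45, q = 0.75.
p*log(p/q) = 0.45*log(0.45/0.75) = -0.229872.
(1-p)*log((1-p)/(1-q)) = 0.55*log(0.55/0.25) = 0.433652.
D = -0.229872 + 0.433652 = 0.2038

0.2038


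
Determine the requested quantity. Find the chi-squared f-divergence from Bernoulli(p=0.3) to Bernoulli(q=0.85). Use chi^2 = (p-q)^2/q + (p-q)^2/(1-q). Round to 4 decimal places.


Chi-squared divergence between Bernoulli distributions:
chi^2 = (p-q)^2/q + (p-q)^2/(1-q).
p = 0.3, q = 0.85, p-q = -0.55.
(p-q)^2 = 0.3025.
term1 = 0.3025/0.85 = 0.355882.
term2 = 0.3025/0.15 = 2.016667.
chi^2 = 0.355882 + 2.016667 = 2.3725

2.3725


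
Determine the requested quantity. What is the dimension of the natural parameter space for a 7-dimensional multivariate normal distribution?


Exponential family dimension calculation:
For 7-dim MVN: mean has 7 params, covariance has 7*8/2 = 28 unique entries.
Total dim = 7 + 28 = 35.

35


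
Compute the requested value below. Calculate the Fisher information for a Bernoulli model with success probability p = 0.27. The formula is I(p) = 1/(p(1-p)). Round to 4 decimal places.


For Bernoulli(p), Fisher information is I(p) = 1/(p*(1-p)).
p = 0.27, 1-p = 0.73.
p*(1-p) = 0.1971.
I(p) = 1/0.1971 = 5.0736

5.0736


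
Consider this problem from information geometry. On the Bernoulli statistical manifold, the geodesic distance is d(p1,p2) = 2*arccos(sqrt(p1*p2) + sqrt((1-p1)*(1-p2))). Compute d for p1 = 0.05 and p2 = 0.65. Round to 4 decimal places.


Geodesic distance on Bernoulli manifold:
d(p1,p2) = 2*arccos(sqrt(p1*p2) + sqrt((1-p1)*(1-p2))).
sqrt(p1*p2) = sqrt(0.05*0.65) = 0.180278.
sqrt((1-p1)*(1-p2)) = sqrt(0.95*0.35) = 0.576628.
arg = 0.180278 + 0.576628 = 0.756906.
d = 2*arccos(0.756906) = 1.4245

1.4245


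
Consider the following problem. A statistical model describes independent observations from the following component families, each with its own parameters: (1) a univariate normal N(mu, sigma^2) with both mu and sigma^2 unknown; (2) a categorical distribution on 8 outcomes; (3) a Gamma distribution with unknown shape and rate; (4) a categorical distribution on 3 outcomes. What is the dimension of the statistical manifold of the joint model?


The dimension of a statistical manifold equals the number of free
(independent) real parameters of the model. For a product of independent
blocks the parameter counts add.
- normal (mu, sigma^2): 2.
- categorical on 8 outcomes (probabilities sum to 1): 8-1 = 7.
- Gamma (shape, rate): 2.
- categorical on 3 outcomes (probabilities sum to 1): 3-1 = 2.
Total = 2 + 7 + 2 + 2 = 13.
Dimension = 13

13


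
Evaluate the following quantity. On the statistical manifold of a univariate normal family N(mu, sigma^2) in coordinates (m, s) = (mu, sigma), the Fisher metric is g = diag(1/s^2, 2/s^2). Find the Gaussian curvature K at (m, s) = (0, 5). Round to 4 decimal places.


The metric has the form g = (A dm^2 + B ds^2)/s^2 with A = 1, B = 2.
Substitute u = sqrt(A/B)*m: g = B*(du^2 + ds^2)/s^2, i.e. B times the
Poincare upper half-plane metric, which has constant Gaussian curvature -1.
Scaling a 2D metric by a constant c divides the Gaussian curvature by c,
so K = -1/B = -1/(2) = -0.5000 everywhere (the point (m, s) = (0, 5) is irrelevant:
the curvature is constant).
The requested Gaussian curvature is K = -0.5000.

-0.5000


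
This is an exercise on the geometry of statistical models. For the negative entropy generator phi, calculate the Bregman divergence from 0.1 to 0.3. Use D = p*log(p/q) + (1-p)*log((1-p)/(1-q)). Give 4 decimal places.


Bregman divergence with negative entropy generator:
D = p*log(p/q) + (1-p)*log((1-p)/(1-q)).
p = 0.1, q = 0.3.
p*log(p/q) = 0.1*log(0.1/0.3) = -0.109861.
(1-p)*log((1-p)/(1-q)) = 0.9*log(0.9/0.7) = 0.226183.
D = -0.109861 + 0.226183 = 0.1163

0.1163


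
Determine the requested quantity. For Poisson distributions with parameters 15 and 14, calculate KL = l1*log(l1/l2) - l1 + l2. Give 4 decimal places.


KL divergence for Poisson:
KL = l1*log(l1/l2) - l1 + l2.
l1 = 15, l2 = 14.
log(15/14) = 0.068993.
l1*log(l1/l2) = 15 * 0.068993 = 1.034893.
KL = 1.034893 - 15 + 14 = 0.0349

0.0349


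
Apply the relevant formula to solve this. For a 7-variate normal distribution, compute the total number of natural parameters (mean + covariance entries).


Exponential family dimension calculation:
For 7-dim MVN: mean has 7 params, covariance has 7*8/2 = 28 unique entries.
Total dim = 7 + 28 = 35.

35


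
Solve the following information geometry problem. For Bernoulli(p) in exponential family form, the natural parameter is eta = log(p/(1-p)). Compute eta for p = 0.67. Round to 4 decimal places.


Natural parameter for Bernoulli: eta = log(p/(1-p)).
p = 0.67, 1-p = 0.33.
p/(1-p) = 2.030303.
eta = log(2.030303) = 0.7082

0.7082


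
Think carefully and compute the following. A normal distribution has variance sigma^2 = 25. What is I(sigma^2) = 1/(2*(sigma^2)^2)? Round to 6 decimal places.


Fisher information for variance: I(sigma^2) = 1/(2*sigma^4).
sigma^2 = 25, so sigma^4 = 625.
I = 1/(2*625) = 1/1250 = 0.000800

0.000800


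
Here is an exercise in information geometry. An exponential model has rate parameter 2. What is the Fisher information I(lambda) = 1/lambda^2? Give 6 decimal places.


Fisher information for exponential: I(lambda) = 1/lambda^2.
lambda = 2, lambda^2 = 4.
I = 1/4 = 0.250000

0.250000


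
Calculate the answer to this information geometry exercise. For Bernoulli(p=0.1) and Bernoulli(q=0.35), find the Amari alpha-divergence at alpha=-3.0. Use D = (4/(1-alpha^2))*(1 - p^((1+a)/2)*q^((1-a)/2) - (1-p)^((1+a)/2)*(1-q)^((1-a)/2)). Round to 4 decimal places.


Amari alpha-divergence:
D = (4/(1-alpha^2))*(1 - p^((1+a)/2)*q^((1-a)/2) - (1-p)^((1+a)/2)*(1-q)^((1-a)/2)).
alpha = -3.0, p = 0.1, q = 0.35.
e1 = (1+alpha)/2 = -1.0, e2 = (1-alpha)/2 = 2.0.
t1 = p^e1 * q^e2 = 0.1^-1.0 * 0.35^2.0 = 1.225.
t2 = (1-p)^e1 * (1-q)^e2 = 0.9^-1.0 * 0.65^2.0 = 0.469444.
4/(1-alpha^2) = -0.5.
D = -0.5*(1 - 1.225 - 0.469444) = 0.3472

0.3472


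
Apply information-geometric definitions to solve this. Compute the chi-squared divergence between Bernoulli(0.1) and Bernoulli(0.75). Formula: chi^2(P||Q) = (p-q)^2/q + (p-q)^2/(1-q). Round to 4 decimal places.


Chi-squared divergence between Bernoulli distributions:
chi^2 = (p-q)^2/q + (p-q)^2/(1-q).
p = 0.1, q = 0.75, p-q = -0.65.
(p-q)^2 = 0.4225.
term1 = 0.4225/0.75 = 0.563333.
term2 = 0.4225/0.25 = 1.69.
chi^2 = 0.563333 + 1.69 = 2.2533

2.2533


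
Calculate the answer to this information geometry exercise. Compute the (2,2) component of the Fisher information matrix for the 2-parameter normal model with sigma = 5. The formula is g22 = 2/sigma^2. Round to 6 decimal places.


For the 2-parameter normal family, the Fisher metric has:
  g11 = 1/sigma^2, g22 = 2/sigma^2.
sigma = 5, sigma^2 = 25.
g22 = 0.080000

0.080000


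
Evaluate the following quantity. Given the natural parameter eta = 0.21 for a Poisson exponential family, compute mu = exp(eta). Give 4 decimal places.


Expectation parameter for Poisson exponential family:
mu = exp(eta).
eta = 0.21.
mu = exp(0.21) = 1.2337

1.2337


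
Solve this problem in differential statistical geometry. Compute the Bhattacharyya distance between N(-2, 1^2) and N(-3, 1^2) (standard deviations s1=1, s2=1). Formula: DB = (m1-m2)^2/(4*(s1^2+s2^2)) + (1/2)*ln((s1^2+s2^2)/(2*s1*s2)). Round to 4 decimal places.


Bhattacharyya distance between two Gaussians:
DB = (m1-m2)^2/(4*(s1^2+s2^2)) + (1/2)*ln((s1^2+s2^2)/(2*s1*s2)).
(m1-m2)^2 = (1)^2 = 1.
s1^2+s2^2 = 1 + 1 = 2.
term1 = 1/8 = 0.125.
term2 = 0.5*ln(2/2.0) = 0.0.
DB = 0.125 + 0.0 = 0.1250

0.1250


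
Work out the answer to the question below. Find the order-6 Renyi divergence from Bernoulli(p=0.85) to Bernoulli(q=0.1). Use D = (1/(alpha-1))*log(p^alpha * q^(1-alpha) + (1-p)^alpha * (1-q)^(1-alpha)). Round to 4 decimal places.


Renyi divergence of order alpha between Bernoulli distributions:
D = (1/(alpha-1))*log(p^alpha * q^(1-alpha) + (1-p)^alpha * (1-q)^(1-alpha)).
alpha = 6, p = 0.85, q = 0.1.
p^alpha * q^(1-alpha) = 0.85^6 * 0.1^-5 = 37714.951562.
(1-p)^alpha * (1-q)^(1-alpha) = 0.15^6 * 0.9^-5 = 1.9e-05.
sum = 37714.951562 + 1.9e-05 = 37714.951582.
D = (1/5)*log(37714.951582) = 2.1076

2.1076


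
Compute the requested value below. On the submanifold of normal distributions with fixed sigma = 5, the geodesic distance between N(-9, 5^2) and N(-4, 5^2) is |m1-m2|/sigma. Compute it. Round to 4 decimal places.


On the fixed-variance normal subfamily, geodesic distance = |m1-m2|/sigma.
|-9 - -4| = 5.
sigma = 5.
d = 5/5 = 1.0000

1.0000


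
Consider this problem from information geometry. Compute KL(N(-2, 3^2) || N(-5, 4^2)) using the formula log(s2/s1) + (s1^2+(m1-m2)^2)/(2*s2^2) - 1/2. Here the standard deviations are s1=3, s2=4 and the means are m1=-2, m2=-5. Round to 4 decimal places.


KL divergence between normal distributions:
KL = log(s2/s1) + (s1^2 + (m1-m2)^2)/(2*s2^2) - 1/2.
log(4/3) = 0.287682.
(3^2 + (-2--5)^2)/(2*4^2) = (9 + 9)/32 = 0.5625.
KL = 0.287682 + 0.5625 - 0.5 = 0.3502

0.3502


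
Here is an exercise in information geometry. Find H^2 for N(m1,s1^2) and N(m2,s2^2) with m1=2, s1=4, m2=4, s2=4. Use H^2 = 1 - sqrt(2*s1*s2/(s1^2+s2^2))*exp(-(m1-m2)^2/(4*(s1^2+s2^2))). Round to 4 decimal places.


Squared Hellinger distance for Gaussians:
H^2 = 1 - sqrt(2*s1*s2/(s1^2+s2^2)) * exp(-(m1-m2)^2/(4*(s1^2+s2^2))).
s1^2 = 16, s2^2 = 16, s1^2+s2^2 = 32.
sqrt(2*4*4/(32)) = 1.0.
(m1-m2)^2 = (-2)^2 = 4.
exp(-4/(4*32)) = exp(-0.03125) = 0.969233.
H^2 = 1 - 1.0*0.969233 = 0.0308

0.0308


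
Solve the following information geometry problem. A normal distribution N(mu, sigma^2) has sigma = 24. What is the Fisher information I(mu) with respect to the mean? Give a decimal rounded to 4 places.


The Fisher information for the mean of a normal distribution is I(mu) = 1/sigma^2.
sigma = 24, so sigma^2 = 576.
I(mu) = 1/576 = 0.0017

0.0017


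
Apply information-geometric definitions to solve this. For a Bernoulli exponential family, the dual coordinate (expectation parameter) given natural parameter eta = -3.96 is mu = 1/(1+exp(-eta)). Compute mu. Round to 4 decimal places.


Dual coordinate (expectation parameter) for Bernoulli:
mu = 1/(1+exp(-eta)).
eta = -3.96.
exp(-eta) = exp(3.96) = 52.457326.
mu = 1/(1+52.457326) = 0.0187

0.0187


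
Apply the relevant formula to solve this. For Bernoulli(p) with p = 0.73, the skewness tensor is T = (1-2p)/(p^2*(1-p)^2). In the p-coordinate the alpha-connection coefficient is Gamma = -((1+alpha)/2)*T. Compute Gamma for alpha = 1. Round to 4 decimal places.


Skewness (Amari-Chentsov) tensor: T = (1-2p)/(p^2*(1-p)^2).
p = 0.73, 1-2p = -0.46, p^2 = 0.5329, (1-p)^2 = 0.0729.
T = -0.46/(0.5329 * 0.0729) = -11.840896.
In the p-coordinate, Gamma^(alpha) = Gamma^(0) - (alpha/2)*T with Gamma^(0) = (1/2)*g'(p) = -T/2,
so Gamma^(alpha) = -((1+alpha)/2)*T.
alpha = 1, -(1+alpha)/2 = -1.0.
Gamma = -1.0 * -11.840896 = 11.8409

11.8409


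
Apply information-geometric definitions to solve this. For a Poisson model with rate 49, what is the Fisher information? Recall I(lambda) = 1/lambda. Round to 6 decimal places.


Fisher information for Poisson: I(lambda) = 1/lambda.
lambda = 49.
I(lambda) = 1/49 = 0.020408

0.020408


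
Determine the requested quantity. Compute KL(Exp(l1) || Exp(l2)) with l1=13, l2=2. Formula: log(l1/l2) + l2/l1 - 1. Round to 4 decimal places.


KL divergence for exponential family:
KL = log(l1/l2) + l2/l1 - 1.
log(13/2) = 1.871802.
2/13 = 0.153846.
KL = 1.871802 + 0.153846 - 1 = 1.0256

1.0256


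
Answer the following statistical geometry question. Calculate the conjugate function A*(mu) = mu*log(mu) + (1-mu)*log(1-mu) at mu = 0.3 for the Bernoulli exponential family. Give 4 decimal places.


Legendre transform for Bernoulli:
A*(mu) = mu*log(mu) + (1-mu)*log(1-mu).
mu = 0.3, 1-mu = 0.7.
mu*log(mu) = 0.3*log(0.3) = -0.361192.
(1-mu)*log(1-mu) = 0.7*log(0.7) = -0.249672.
A* = -0.361192 + -0.249672 = -0.6109

-0.6109


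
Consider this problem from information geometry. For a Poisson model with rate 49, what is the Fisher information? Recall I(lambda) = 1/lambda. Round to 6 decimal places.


Fisher information for Poisson: I(lambda) = 1/lambda.
lambda = 49.
I(lambda) = 1/49 = 0.020408

0.020408


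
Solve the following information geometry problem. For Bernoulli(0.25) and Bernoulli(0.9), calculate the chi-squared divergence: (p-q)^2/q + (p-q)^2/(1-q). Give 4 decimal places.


Chi-squared divergence between Bernoulli distributions:
chi^2 = (p-q)^2/q + (p-q)^2/(1-q).
p = 0.25, q = 0.9, p-q = -0.65.
(p-q)^2 = 0.4225.
term1 = 0.4225/0.9 = 0.469444.
term2 = 0.4225/0.1 = 4.225.
chi^2 = 0.469444 + 4.225 = 4.6944

4.6944


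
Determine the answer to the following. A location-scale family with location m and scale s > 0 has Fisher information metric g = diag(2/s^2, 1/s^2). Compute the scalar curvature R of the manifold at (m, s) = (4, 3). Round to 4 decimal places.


The metric has the form g = (A dm^2 + B ds^2)/s^2 with A = 2, B = 1.
Substitute u = sqrt(A/B)*m: g = B*(du^2 + ds^2)/s^2, i.e. B times the
Poincare upper half-plane metric, which has constant Gaussian curvature -1.
Scaling a 2D metric by a constant c divides the Gaussian curvature by c,
so K = -1/B = -1/(1) = -1.0000 everywhere (the point (m, s) = (4, 3) is irrelevant:
the curvature is constant).
Scalar curvature in dimension 2: R = 2K = -2/(1) = -2.0000.

-2.0000


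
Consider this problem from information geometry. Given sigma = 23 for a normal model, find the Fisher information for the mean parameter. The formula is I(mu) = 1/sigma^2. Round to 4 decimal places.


The Fisher information for the mean of a normal distribution is I(mu) = 1/sigma^2.
sigma = 23, so sigma^2 = 529.
I(mu) = 1/529 = 0.0019

0.0019


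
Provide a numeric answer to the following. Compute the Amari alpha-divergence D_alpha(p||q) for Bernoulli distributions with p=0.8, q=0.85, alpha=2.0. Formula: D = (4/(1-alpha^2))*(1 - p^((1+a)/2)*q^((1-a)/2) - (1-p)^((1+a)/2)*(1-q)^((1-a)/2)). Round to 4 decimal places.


Amari alpha-divergence:
D = (4/(1-alpha^2))*(1 - p^((1+a)/2)*q^((1-a)/2) - (1-p)^((1+a)/2)*(1-q)^((1-a)/2)).
alpha = 2.0, p = 0.8, q = 0.85.
e1 = (1+alpha)/2 = 1.5, e2 = (1-alpha)/2 = -0.5.
t1 = p^e1 * q^e2 = 0.8^1.5 * 0.85^-0.5 = 0.776114.
t2 = (1-p)^e1 * (1-q)^e2 = 0.2^1.5 * 0.15^-0.5 = 0.23094.
4/(1-alpha^2) = -1.333333.
D = -1.333333*(1 - 0.776114 - 0.23094) = 0.0094

0.0094


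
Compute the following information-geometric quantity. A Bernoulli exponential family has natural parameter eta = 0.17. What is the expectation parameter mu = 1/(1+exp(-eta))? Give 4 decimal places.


Dual coordinate (expectation parameter) for Bernoulli:
mu = 1/(1+exp(-eta)).
eta = 0.17.
exp(-eta) = exp(-0.17) = 0.843665.
mu = 1/(1+0.843665) = 0.5424

0.5424


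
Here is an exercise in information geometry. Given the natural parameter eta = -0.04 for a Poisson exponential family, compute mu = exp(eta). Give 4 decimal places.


Expectation parameter for Poisson exponential family:
mu = exp(eta).
eta = -0.04.
mu = exp(-0.04) = 0.9608

0.9608


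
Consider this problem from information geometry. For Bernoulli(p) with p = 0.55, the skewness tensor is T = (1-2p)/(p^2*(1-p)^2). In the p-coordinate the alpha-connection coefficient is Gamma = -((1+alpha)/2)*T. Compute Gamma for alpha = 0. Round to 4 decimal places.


Skewness (Amari-Chentsov) tensor: T = (1-2p)/(p^2*(1-p)^2).
p = 0.55, 1-2p = -0.1, p^2 = 0.3025, (1-p)^2 = 0.2025.
T = -0.1/(0.3025 * 0.2025) = -1.632486.
In the p-coordinate, Gamma^(alpha) = Gamma^(0) - (alpha/2)*T with Gamma^(0) = (1/2)*g'(p) = -T/2,
so Gamma^(alpha) = -((1+alpha)/2)*T.
alpha = 0, -(1+alpha)/2 = -0.5.
Gamma = -0.5 * -1.632486 = 0.8162

0.8162


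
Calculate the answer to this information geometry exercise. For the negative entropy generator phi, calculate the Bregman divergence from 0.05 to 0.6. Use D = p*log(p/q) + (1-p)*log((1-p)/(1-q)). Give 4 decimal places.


Bregman divergence with negative entropy generator:
D = p*log(p/q) + (1-p)*log((1-p)/(1-q)).
p = 0.05, q = 0.6.
p*log(p/q) = 0.05*log(0.05/0.6) = -0.124245.
(1-p)*log((1-p)/(1-q)) = 0.95*log(0.95/0.4) = 0.821748.
D = -0.124245 + 0.821748 = 0.6975

0.6975


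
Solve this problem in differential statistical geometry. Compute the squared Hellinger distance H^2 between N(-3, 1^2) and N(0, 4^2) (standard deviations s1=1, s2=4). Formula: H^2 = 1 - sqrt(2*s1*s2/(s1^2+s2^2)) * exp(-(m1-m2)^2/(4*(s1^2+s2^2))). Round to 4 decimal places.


Squared Hellinger distance for Gaussians:
H^2 = 1 - sqrt(2*s1*s2/(s1^2+s2^2)) * exp(-(m1-m2)^2/(4*(s1^2+s2^2))).
s1^2 = 1, s2^2 = 16, s1^2+s2^2 = 17.
sqrt(2*1*4/(17)) = 0.685994.
(m1-m2)^2 = (-3)^2 = 9.
exp(-9/(4*17)) = exp(-0.132353) = 0.876032.
H^2 = 1 - 0.685994*0.876032 = 0.3990

0.3990


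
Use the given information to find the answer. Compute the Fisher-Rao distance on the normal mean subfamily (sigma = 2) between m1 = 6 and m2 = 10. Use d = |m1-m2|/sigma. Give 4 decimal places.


On the fixed-variance normal subfamily, geodesic distance = |m1-m2|/sigma.
|6 - 10| = 4.
sigma = 2.
d = 4/2 = 2.0000

2.0000


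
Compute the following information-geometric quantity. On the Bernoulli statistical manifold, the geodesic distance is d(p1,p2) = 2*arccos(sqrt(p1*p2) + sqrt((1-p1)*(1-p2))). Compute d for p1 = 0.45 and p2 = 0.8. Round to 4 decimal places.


Geodesic distance on Bernoulli manifold:
d(p1,p2) = 2*arccos(sqrt(p1*p2) + sqrt((1-p1)*(1-p2))).
sqrt(p1*p2) = sqrt(0.45*0.8) = 0.6.
sqrt((1-p1)*(1-p2)) = sqrt(0.55*0.2) = 0.331662.
arg = 0.6 + 0.331662 = 0.931662.
d = 2*arccos(0.931662) = 0.7437

0.7437


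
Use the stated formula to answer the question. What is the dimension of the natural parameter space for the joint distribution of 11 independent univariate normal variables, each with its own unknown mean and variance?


Exponential family dimension calculation:
Each univariate normal has two natural parameters (mu/sigma^2 and -1/(2 sigma^2)).
With 11 independent components, dim = 2 * 11 = 22.

22


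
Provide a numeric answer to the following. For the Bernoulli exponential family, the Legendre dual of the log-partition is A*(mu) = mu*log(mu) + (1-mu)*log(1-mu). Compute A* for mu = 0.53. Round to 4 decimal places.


Legendre transform for Bernoulli:
A*(mu) = mu*log(mu) + (1-mu)*log(1-mu).
mu = 0.53, 1-mu = 0.47.
mu*log(mu) = 0.53*log(0.53) = -0.336485.
(1-mu)*log(1-mu) = 0.47*log(0.47) = -0.354861.
A* = -0.336485 + -0.354861 = -0.6913

-0.6913


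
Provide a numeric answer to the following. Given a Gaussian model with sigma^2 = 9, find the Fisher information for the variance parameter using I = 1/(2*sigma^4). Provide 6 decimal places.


Fisher information for variance: I(sigma^2) = 1/(2*sigma^4).
sigma^2 = 9, so sigma^4 = 81.
I = 1/(2*81) = 1/162 = 0.006173

0.006173


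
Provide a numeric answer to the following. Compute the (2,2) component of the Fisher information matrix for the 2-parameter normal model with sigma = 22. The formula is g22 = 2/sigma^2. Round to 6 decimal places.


For the 2-parameter normal family, the Fisher metric has:
  g11 = 1/sigma^2, g22 = 2/sigma^2.
sigma = 22, sigma^2 = 484.
g22 = 0.004132

0.004132


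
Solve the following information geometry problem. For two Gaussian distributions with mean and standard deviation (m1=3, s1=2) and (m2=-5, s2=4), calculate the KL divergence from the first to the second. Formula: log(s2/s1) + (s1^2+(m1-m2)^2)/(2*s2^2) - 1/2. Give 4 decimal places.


KL divergence between normal distributions:
KL = log(s2/s1) + (s1^2 + (m1-m2)^2)/(2*s2^2) - 1/2.
log(4/2) = 0.693147.
(2^2 + (3--5)^2)/(2*4^2) = (4 + 64)/32 = 2.125.
KL = 0.693147 + 2.125 - 0.5 = 2.3181

2.3181


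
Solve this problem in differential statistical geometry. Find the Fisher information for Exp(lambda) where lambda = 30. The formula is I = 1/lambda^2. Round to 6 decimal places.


Fisher information for exponential: I(lambda) = 1/lambda^2.
lambda = 30, lambda^2 = 900.
I = 1/900 = 0.001111

0.001111


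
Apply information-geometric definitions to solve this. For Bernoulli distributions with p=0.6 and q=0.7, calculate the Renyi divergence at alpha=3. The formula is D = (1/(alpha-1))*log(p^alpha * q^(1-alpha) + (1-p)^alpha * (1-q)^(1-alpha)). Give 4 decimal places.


Renyi divergence of order alpha between Bernoulli distributions:
D = (1/(alpha-1))*log(p^alpha * q^(1-alpha) + (1-p)^alpha * (1-q)^(1-alpha)).
alpha = 3, p = 0.6, q = 0.7.
p^alpha * q^(1-alpha) = 0.6^3 * 0.7^-2 = 0.440816.
(1-p)^alpha * (1-q)^(1-alpha) = 0.4^3 * 0.3^-2 = 0.711111.
sum = 0.440816 + 0.711111 = 1.151927.
D = (1/2)*log(1.151927) = 0.0707

0.0707


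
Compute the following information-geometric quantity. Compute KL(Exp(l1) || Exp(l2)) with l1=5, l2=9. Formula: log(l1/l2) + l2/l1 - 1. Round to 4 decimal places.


KL divergence for exponential family:
KL = log(l1/l2) + l2/l1 - 1.
log(5/9) = -0.587787.
9/5 = 1.8.
KL = -0.587787 + 1.8 - 1 = 0.2122

0.2122


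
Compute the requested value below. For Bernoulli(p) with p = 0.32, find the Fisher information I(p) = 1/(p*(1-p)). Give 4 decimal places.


For Bernoulli(p), Fisher information is I(p) = 1/(p*(1-p)).
p = 0.32, 1-p = 0.68.
p*(1-p) = 0.2176.
I(p) = 1/0.2176 = 4.5956

4.5956


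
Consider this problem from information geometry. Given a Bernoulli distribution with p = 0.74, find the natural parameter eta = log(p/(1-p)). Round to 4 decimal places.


Natural parameter for Bernoulli: eta = log(p/(1-p)).
p = 0.74, 1-p = 0.26.
p/(1-p) = 2.846154.
eta = log(2.846154) = 1.0460

1.0460


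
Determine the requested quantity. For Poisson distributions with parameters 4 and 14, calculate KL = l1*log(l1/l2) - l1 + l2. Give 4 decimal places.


KL divergence for Poisson:
KL = l1*log(l1/l2) - l1 + l2.
l1 = 4, l2 = 14.
log(4/14) = -1.252763.
l1*log(l1/l2) = 4 * -1.252763 = -5.011052.
KL = -5.011052 - 4 + 14 = 4.9889

4.9889


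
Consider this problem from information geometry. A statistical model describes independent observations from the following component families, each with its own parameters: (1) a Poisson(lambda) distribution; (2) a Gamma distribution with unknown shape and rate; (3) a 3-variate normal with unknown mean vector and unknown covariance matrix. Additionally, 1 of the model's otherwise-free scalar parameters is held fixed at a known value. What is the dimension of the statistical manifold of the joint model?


The dimension of a statistical manifold equals the number of free
(independent) real parameters of the model. For a product of independent
blocks the parameter counts add.
- Poisson (lambda): 1.
- Gamma (shape, rate): 2.
- 3-variate normal: 3 (mean) + 3*4/2 = 6 (symmetric covariance) = 9.
Total = 1 + 2 + 9 = 12.
1 parameter(s) fixed at known values: 12 - 1 = 11.
Dimension = 11

11


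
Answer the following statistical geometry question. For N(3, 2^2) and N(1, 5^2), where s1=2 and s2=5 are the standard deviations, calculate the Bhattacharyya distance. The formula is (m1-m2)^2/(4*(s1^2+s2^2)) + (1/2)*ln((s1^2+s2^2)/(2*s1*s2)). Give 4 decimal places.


Bhattacharyya distance between two Gaussians:
DB = (m1-m2)^2/(4*(s1^2+s2^2)) + (1/2)*ln((s1^2+s2^2)/(2*s1*s2)).
(m1-m2)^2 = (2)^2 = 4.
s1^2+s2^2 = 4 + 25 = 29.
term1 = 4/116 = 0.034483.
term2 = 0.5*ln(29/20.0) = 0.185782.
DB = 0.034483 + 0.185782 = 0.2203

0.2203


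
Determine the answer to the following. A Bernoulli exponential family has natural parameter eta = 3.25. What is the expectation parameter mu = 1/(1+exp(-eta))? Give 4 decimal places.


Dual coordinate (expectation parameter) for Bernoulli:
mu = 1/(1+exp(-eta)).
eta = 3.25.
exp(-eta) = exp(-3.25) = 0.038774.
mu = 1/(1+0.038774) = 0.9627

0.9627


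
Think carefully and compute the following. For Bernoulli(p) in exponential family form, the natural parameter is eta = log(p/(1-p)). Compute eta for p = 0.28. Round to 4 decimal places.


Natural parameter for Bernoulli: eta = log(p/(1-p)).
p = 0.28, 1-p = 0.72.
p/(1-p) = 0.388889.
eta = log(0.388889) = -0.9445

-0.9445


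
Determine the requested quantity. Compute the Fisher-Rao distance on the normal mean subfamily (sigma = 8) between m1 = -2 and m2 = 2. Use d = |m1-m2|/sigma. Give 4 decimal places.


On the fixed-variance normal subfamily, geodesic distance = |m1-m2|/sigma.
|-2 - 2| = 4.
sigma = 8.
d = 4/8 = 0.5000

0.5000


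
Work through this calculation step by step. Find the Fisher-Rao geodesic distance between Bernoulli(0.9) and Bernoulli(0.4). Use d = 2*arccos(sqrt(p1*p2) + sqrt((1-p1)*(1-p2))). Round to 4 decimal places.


Geodesic distance on Bernoulli manifold:
d(p1,p2) = 2*arccos(sqrt(p1*p2) + sqrt((1-p1)*(1-p2))).
sqrt(p1*p2) = sqrt(0.9*0.4) = 0.6.
sqrt((1-p1)*(1-p2)) = sqrt(0.1*0.6) = 0.244949.
arg = 0.6 + 0.244949 = 0.844949.
d = 2*arccos(0.844949) = 1.1287

1.1287


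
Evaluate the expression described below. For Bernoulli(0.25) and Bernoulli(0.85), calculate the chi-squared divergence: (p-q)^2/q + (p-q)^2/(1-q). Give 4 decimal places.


Chi-squared divergence between Bernoulli distributions:
chi^2 = (p-q)^2/q + (p-q)^2/(1-q).
p = 0.25, q = 0.85, p-q = -0.6.
(p-q)^2 = 0.36.
term1 = 0.36/0.85 = 0.423529.
term2 = 0.36/0.15 = 2.4.
chi^2 = 0.423529 + 2.4 = 2.8235

2.8235


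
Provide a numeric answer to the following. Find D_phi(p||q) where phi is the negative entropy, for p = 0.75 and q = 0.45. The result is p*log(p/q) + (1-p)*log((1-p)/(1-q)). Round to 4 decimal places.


Bregman divergence with negative entropy generator:
D = p*log(p/q) + (1-p)*log((1-p)/(1-q)).
p = 0.75, q = 0.45.
p*log(p/q) = 0.75*log(0.75/0.45) = 0.383119.
(1-p)*log((1-p)/(1-q)) = 0.25*log(0.25/0.55) = -0.197114.
D = 0.383119 + -0.197114 = 0.1860

0.1860


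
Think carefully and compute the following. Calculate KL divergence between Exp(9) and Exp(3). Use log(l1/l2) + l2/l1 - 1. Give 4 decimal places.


KL divergence for exponential family:
KL = log(l1/l2) + l2/l1 - 1.
log(9/3) = 1.098612.
3/9 = 0.333333.
KL = 1.098612 + 0.333333 - 1 = 0.4319

0.4319


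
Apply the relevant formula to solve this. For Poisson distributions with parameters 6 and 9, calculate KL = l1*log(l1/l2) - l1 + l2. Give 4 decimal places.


KL divergence for Poisson:
KL = l1*log(l1/l2) - l1 + l2.
l1 = 6, l2 = 9.
log(6/9) = -0.405465.
l1*log(l1/l2) = 6 * -0.405465 = -2.432791.
KL = -2.432791 - 6 + 9 = 0.5672

0.5672


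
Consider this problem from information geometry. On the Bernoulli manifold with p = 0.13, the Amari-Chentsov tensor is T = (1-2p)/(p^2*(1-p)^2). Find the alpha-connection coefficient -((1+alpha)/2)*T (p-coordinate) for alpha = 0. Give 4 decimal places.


Skewness (Amari-Chentsov) tensor: T = (1-2p)/(p^2*(1-p)^2).
p = 0.13, 1-2p = 0.74, p^2 = 0.0169, (1-p)^2 = 0.7569.
T = 0.74/(0.0169 * 0.7569) = 57.850419.
In the p-coordinate, Gamma^(alpha) = Gamma^(0) - (alpha/2)*T with Gamma^(0) = (1/2)*g'(p) = -T/2,
so Gamma^(alpha) = -((1+alpha)/2)*T.
alpha = 0, -(1+alpha)/2 = -0.5.
Gamma = -0.5 * 57.850419 = -28.9252

-28.9252


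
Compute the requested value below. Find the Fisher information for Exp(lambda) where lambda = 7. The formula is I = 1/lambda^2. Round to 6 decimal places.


Fisher information for exponential: I(lambda) = 1/lambda^2.
lambda = 7, lambda^2 = 49.
I = 1/49 = 0.020408

0.020408


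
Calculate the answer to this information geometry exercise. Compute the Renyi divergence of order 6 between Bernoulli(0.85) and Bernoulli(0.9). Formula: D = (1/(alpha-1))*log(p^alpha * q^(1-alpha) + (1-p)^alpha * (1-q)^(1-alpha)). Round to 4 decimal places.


Renyi divergence of order alpha between Bernoulli distributions:
D = (1/(alpha-1))*log(p^alpha * q^(1-alpha) + (1-p)^alpha * (1-q)^(1-alpha)).
alpha = 6, p = 0.85, q = 0.9.
p^alpha * q^(1-alpha) = 0.85^6 * 0.9^-5 = 0.638706.
(1-p)^alpha * (1-q)^(1-alpha) = 0.15^6 * 0.1^-5 = 1.139063.
sum = 0.638706 + 1.139063 = 1.777769.
D = (1/5)*log(1.777769) = 0.1151

0.1151


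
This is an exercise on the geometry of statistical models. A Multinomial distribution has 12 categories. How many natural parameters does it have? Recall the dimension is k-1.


Exponential family dimension calculation:
For Multinomial with k=12 categories, dim = k-1 = 11.

11


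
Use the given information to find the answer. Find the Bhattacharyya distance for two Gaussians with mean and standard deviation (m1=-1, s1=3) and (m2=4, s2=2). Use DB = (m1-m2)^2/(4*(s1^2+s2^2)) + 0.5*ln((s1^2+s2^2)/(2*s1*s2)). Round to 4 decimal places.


Bhattacharyya distance between two Gaussians:
DB = (m1-m2)^2/(4*(s1^2+s2^2)) + (1/2)*ln((s1^2+s2^2)/(2*s1*s2)).
(m1-m2)^2 = (-5)^2 = 25.
s1^2+s2^2 = 9 + 4 = 13.
term1 = 25/52 = 0.480769.
term2 = 0.5*ln(13/12.0) = 0.040021.
DB = 0.480769 + 0.040021 = 0.5208

0.5208
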